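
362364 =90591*4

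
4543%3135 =1408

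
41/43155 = 41/43155 = 0.00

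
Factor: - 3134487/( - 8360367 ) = 19^1*127^1 * 433^1*2786789^( - 1 ) = 1044829/2786789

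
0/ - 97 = 0/1 = - 0.00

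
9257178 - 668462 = 8588716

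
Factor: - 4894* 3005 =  - 2^1*5^1*601^1*2447^1 = - 14706470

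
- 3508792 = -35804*98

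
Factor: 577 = 577^1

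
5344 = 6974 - 1630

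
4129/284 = 4129/284 = 14.54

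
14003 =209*67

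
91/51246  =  7/3942 = 0.00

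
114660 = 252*455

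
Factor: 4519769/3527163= 3^( - 2 )*31^1*145799^1*391907^(-1)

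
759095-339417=419678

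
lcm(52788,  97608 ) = 5173224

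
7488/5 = 7488/5 = 1497.60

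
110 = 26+84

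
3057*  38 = 116166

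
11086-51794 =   -  40708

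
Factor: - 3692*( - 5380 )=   19862960=2^4*5^1*13^1*71^1 * 269^1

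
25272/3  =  8424 = 8424.00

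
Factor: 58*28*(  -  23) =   -  37352 = -2^3*7^1*23^1* 29^1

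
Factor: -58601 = -58601^1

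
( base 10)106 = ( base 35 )31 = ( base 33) 37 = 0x6A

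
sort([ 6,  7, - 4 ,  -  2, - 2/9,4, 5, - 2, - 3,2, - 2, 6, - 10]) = [ - 10, - 4, - 3, - 2, - 2, - 2, - 2/9, 2,  4, 5, 6,6,7 ]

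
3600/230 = 360/23 =15.65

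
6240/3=2080 = 2080.00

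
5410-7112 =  -1702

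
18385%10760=7625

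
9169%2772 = 853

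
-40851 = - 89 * 459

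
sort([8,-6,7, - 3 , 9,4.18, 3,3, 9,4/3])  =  [ - 6,- 3, 4/3,3,  3,4.18,7,8,9,9 ] 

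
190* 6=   1140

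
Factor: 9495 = 3^2*5^1*211^1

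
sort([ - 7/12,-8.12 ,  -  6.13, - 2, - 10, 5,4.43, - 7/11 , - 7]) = [ - 10,  -  8.12, - 7 , - 6.13 , - 2,-7/11,-7/12,  4.43,  5]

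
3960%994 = 978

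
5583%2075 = 1433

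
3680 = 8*460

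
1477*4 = 5908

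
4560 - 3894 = 666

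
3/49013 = 3/49013 = 0.00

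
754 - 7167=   -6413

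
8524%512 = 332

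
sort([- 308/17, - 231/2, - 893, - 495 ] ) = [ - 893, - 495, - 231/2,-308/17]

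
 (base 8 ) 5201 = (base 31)2ON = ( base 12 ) 1681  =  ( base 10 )2689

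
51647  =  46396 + 5251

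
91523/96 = 91523/96 =953.36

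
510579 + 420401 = 930980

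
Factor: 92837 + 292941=2^1*192889^1 = 385778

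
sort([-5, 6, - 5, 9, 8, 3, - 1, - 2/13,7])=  [- 5, - 5, - 1 , -2/13,  3,6,7, 8, 9 ]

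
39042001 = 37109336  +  1932665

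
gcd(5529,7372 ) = 1843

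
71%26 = 19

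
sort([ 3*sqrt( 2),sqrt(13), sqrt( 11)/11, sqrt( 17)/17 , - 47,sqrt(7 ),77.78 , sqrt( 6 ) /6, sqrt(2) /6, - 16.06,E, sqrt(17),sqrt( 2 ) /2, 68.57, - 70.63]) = [- 70.63, - 47,-16.06,sqrt(2 ) /6,  sqrt( 17 )/17 , sqrt( 11 ) /11, sqrt( 6 ) /6,  sqrt ( 2)/2, sqrt(7), E , sqrt(13 ), sqrt( 17), 3*sqrt( 2 ),68.57,77.78] 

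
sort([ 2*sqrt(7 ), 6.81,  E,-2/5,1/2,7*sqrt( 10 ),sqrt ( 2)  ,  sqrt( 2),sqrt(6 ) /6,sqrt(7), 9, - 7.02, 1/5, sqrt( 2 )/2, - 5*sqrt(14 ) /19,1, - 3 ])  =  [ - 7.02, - 3, - 5*sqrt(14 ) /19, - 2/5, 1/5, sqrt( 6 ) /6,  1/2,sqrt (2 ) /2, 1, sqrt( 2),  sqrt(2 ),sqrt( 7 ), E,  2*sqrt(7), 6.81, 9, 7*sqrt(10 ) ] 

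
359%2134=359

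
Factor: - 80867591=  - 7^2*19^1*86861^1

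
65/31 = 2 + 3/31 = 2.10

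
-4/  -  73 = 4/73  =  0.05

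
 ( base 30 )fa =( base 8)714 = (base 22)kk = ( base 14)24c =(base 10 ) 460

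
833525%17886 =10769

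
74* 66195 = 4898430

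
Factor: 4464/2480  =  9/5 = 3^2*5^( - 1)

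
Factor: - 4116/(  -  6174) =2/3= 2^1*3^( - 1)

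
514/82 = 257/41 = 6.27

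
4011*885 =3549735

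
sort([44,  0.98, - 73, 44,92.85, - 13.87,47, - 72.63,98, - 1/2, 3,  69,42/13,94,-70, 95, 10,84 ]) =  [- 73, - 72.63,-70,- 13.87, - 1/2, 0.98,3,42/13,10,44, 44 , 47 , 69,84,92.85, 94,95,  98]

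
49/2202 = 49/2202 = 0.02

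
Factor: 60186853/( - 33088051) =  - 53^1* 353^1*3217^1*3769^( - 1)*8779^(-1)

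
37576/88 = 427 = 427.00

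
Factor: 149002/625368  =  2^( - 2 ) * 3^(-1) *7^1*29^1*71^( - 1) = 203/852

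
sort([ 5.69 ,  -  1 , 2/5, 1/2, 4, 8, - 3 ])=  [ - 3,-1, 2/5, 1/2, 4,5.69, 8] 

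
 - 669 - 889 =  -1558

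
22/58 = 11/29 = 0.38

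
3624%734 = 688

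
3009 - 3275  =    -  266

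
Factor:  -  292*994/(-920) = 5^(-1 )*7^1*23^( - 1 ) * 71^1*73^1 = 36281/115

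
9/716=9/716 = 0.01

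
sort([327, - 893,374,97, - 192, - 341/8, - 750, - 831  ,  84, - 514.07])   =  [ - 893,-831,-750, - 514.07, - 192, - 341/8 , 84 , 97, 327,374]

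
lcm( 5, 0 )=0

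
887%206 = 63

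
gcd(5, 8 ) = 1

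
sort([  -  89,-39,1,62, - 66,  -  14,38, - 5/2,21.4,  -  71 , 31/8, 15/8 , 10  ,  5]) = [-89, - 71, - 66, - 39, - 14, - 5/2,1,15/8,31/8 , 5, 10 , 21.4,38,62]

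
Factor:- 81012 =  - 2^2*3^1*43^1 * 157^1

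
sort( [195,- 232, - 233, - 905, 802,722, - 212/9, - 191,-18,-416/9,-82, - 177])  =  [ - 905, - 233, - 232,  -  191, - 177, - 82,-416/9, - 212/9,-18,195, 722,802]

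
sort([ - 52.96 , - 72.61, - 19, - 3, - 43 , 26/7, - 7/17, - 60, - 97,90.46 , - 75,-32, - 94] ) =[ - 97 , - 94, - 75, - 72.61, - 60,- 52.96,-43,- 32, - 19, - 3,- 7/17,26/7,90.46 ]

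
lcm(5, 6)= 30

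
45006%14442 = 1680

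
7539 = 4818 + 2721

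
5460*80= 436800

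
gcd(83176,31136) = 8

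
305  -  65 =240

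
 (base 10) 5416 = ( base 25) 8gg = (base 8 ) 12450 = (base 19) F01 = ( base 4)1110220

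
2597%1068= 461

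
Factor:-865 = -5^1*  173^1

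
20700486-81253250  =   - 60552764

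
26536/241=110+26/241 = 110.11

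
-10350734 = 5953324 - 16304058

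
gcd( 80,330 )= 10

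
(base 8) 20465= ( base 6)103205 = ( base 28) anh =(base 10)8501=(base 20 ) 1151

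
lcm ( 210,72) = 2520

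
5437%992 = 477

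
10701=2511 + 8190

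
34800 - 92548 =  - 57748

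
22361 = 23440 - 1079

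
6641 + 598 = 7239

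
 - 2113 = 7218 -9331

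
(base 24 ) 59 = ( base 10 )129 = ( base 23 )5E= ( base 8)201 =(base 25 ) 54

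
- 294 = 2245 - 2539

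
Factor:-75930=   -2^1*3^1*5^1*2531^1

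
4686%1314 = 744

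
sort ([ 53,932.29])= [ 53,932.29 ]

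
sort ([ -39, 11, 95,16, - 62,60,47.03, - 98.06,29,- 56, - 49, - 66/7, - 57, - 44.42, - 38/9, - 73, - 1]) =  [ - 98.06, - 73, - 62, - 57, - 56,-49, - 44.42,-39, - 66/7, - 38/9, - 1,11,16,29,  47.03,  60 , 95 ]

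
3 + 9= 12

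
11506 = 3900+7606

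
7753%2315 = 808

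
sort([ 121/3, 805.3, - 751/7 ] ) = [-751/7, 121/3, 805.3]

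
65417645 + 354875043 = 420292688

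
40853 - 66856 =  - 26003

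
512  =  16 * 32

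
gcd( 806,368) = 2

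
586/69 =586/69 =8.49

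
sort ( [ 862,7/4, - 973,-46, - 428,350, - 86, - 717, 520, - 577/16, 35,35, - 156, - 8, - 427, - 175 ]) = [ -973, - 717, - 428,-427, - 175, - 156, - 86, - 46, - 577/16, - 8,7/4, 35,35,350, 520,862]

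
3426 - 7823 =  - 4397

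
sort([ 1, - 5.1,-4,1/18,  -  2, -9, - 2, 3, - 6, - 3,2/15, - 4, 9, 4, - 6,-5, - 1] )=[ - 9, -6, - 6, - 5.1,-5,-4, -4, - 3, - 2,  -  2,-1,1/18,2/15,1,  3,4,  9 ] 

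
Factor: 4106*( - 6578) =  - 27009268 = - 2^2 * 11^1*13^1*23^1*2053^1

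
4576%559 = 104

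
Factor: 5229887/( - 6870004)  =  -2^(-2)*13^1 *402299^1*1717501^( - 1)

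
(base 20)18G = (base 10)576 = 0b1001000000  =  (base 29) jp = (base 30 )j6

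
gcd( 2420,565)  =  5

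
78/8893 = 78/8893 = 0.01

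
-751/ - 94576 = 751/94576 = 0.01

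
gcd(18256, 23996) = 28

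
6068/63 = 96+20/63 = 96.32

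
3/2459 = 3/2459 = 0.00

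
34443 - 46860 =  - 12417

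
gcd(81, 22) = 1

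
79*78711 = 6218169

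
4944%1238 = 1230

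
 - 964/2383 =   -  964/2383 =- 0.40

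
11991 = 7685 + 4306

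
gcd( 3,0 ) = 3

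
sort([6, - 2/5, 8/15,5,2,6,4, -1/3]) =[ - 2/5, - 1/3,8/15,  2 , 4,5,6, 6 ] 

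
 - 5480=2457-7937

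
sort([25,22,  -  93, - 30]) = [-93,  -  30,22,25 ] 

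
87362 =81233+6129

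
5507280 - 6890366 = -1383086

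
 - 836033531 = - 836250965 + 217434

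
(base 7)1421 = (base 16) 22a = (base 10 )554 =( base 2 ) 1000101010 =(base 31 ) HR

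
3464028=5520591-2056563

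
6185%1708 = 1061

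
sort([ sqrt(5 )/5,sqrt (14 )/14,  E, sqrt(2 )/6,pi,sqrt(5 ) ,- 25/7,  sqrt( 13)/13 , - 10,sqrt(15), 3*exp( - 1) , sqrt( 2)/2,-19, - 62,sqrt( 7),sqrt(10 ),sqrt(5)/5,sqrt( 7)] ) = [ - 62 , -19, - 10, - 25/7 , sqrt(2)/6, sqrt(14) /14,sqrt(13 )/13,sqrt ( 5 ) /5,sqrt(5 ) /5, sqrt( 2)/2,3*exp( - 1), sqrt( 5), sqrt(7), sqrt(7), E,  pi,sqrt(10 ),sqrt(15 )]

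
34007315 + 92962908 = 126970223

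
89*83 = 7387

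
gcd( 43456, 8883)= 7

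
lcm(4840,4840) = 4840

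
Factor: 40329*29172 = 1176477588 = 2^2*3^3 *11^1*13^1*17^1*4481^1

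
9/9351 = 1/1039 = 0.00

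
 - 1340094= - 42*31907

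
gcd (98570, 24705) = 5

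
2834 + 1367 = 4201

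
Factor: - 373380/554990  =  -2^1* 3^1*7^2*19^(-1 ) * 23^ (  -  1 ) = - 294/437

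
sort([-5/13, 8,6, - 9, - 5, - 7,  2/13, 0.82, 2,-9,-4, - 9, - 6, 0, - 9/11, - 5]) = [ - 9, - 9, - 9, - 7,-6, - 5 ,  -  5, - 4, - 9/11, - 5/13, 0 , 2/13, 0.82,2, 6 , 8 ] 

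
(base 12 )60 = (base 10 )72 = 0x48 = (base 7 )132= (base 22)36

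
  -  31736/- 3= 31736/3 = 10578.67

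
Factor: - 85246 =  - 2^1 * 7^1*6089^1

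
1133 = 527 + 606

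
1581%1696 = 1581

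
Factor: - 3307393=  - 37^1*71^1*1259^1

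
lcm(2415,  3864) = 19320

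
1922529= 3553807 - 1631278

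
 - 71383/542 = -71383/542 =- 131.70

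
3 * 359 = 1077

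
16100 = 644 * 25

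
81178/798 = 101+290/399  =  101.73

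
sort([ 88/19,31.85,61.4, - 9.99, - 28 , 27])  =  [ - 28, - 9.99 , 88/19,  27,  31.85,61.4] 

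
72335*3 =217005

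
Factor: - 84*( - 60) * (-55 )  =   - 2^4*3^2 * 5^2*7^1*11^1  =  -277200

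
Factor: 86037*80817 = 6953252229 = 3^2*7^1*11^1*17^1*31^1*79^1*241^1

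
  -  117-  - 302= 185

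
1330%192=178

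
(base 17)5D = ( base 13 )77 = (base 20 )4i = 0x62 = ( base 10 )98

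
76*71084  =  5402384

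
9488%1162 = 192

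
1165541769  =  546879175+618662594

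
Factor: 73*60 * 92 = 402960= 2^4 * 3^1 * 5^1 * 23^1 * 73^1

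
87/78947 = 87/78947 =0.00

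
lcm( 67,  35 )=2345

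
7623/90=847/10=84.70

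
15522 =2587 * 6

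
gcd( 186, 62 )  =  62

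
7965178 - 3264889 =4700289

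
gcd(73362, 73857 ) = 3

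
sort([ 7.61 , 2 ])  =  [2, 7.61] 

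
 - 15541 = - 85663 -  - 70122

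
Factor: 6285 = 3^1*5^1*419^1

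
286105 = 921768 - 635663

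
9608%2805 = 1193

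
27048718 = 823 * 32866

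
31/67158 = 31/67158 = 0.00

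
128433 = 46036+82397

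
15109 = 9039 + 6070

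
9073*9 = 81657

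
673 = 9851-9178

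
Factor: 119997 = 3^2*67^1 * 199^1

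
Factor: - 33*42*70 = -97020 = -2^2*3^2*5^1* 7^2*11^1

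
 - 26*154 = -4004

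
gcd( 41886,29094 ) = 78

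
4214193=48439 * 87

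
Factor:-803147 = -773^1*1039^1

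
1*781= 781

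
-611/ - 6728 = 611/6728 =0.09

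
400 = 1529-1129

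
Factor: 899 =29^1*31^1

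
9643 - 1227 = 8416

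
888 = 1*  888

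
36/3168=1/88  =  0.01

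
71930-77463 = -5533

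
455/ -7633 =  - 1 + 7178/7633 = - 0.06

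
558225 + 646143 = 1204368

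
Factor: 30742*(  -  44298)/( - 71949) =453936372/23983 = 2^2*3^1*19^1 * 23^1*29^( - 1)*107^1*809^1*827^ (  -  1)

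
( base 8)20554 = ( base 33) 7s9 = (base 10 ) 8556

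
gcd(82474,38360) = 1918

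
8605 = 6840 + 1765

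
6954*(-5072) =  - 35270688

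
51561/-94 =  -  51561/94 = - 548.52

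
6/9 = 2/3 = 0.67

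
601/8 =75 +1/8 = 75.12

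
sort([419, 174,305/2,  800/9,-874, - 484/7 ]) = [ - 874, - 484/7,800/9, 305/2,174, 419 ] 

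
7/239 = 7/239 = 0.03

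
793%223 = 124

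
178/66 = 2+23/33 = 2.70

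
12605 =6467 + 6138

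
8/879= 8/879 = 0.01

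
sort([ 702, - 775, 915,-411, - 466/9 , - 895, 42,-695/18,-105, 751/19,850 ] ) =[ - 895,  -  775, - 411, - 105,-466/9,-695/18,751/19, 42, 702,850,915]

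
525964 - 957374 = - 431410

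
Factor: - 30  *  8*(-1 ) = 2^4*3^1*5^1 = 240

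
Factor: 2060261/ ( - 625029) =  - 3^( - 1)*7^1*53^(-1)*89^1*3307^1 * 3931^(-1)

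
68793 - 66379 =2414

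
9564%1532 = 372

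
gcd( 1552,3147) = 1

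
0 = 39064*0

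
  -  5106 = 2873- 7979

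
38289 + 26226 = 64515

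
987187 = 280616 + 706571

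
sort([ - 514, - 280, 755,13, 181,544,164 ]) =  [-514 ,-280,13, 164,181,544, 755]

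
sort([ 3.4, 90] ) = [ 3.4 , 90]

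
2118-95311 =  - 93193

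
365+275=640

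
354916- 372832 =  - 17916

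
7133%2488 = 2157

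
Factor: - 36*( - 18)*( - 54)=  -  34992=- 2^4*3^7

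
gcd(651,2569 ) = 7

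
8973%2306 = 2055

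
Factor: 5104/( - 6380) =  - 2^2*5^( - 1) = - 4/5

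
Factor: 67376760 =2^3*3^1*5^1*11^1*51043^1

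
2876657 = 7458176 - 4581519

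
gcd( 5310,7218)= 18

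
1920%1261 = 659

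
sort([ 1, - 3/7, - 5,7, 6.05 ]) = [ - 5, - 3/7,1, 6.05, 7 ]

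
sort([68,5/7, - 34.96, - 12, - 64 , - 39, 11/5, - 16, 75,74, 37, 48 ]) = [ - 64,  -  39,  -  34.96, - 16, - 12 , 5/7, 11/5,37, 48,  68, 74, 75] 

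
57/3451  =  57/3451 =0.02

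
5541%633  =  477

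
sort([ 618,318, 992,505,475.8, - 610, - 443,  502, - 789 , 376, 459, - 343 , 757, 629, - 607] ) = [  -  789 ,-610, - 607 , - 443,-343 , 318  ,  376, 459, 475.8, 502,  505, 618, 629 , 757,992 ] 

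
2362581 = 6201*381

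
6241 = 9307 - 3066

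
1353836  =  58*23342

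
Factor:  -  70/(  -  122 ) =5^1*7^1*61^ ( - 1 ) =35/61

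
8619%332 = 319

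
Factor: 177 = 3^1*59^1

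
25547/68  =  25547/68 = 375.69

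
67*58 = 3886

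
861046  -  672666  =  188380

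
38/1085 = 38/1085 = 0.04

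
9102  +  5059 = 14161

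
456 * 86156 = 39287136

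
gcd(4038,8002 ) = 2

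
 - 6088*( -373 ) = 2270824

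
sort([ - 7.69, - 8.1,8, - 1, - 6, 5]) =[ - 8.1, - 7.69,- 6, - 1 , 5, 8 ] 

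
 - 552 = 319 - 871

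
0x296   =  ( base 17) 24g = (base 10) 662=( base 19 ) 1fg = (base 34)JG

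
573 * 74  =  42402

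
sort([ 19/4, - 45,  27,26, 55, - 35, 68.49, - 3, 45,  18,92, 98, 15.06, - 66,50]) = [ - 66, - 45, -35,-3,19/4,15.06, 18,26,27,  45,50,55,68.49,92 , 98]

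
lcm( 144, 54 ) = 432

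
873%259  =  96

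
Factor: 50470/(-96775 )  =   - 2^1*5^( - 1 )*79^(  -  1)*103^1  =  -206/395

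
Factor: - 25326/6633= - 42/11 = -2^1*3^1 * 7^1 *11^( - 1 )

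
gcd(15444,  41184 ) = 5148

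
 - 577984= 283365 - 861349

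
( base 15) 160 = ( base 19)gb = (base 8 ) 473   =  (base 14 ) 187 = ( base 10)315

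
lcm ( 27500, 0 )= 0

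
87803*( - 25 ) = -2195075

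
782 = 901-119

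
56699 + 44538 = 101237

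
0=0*3614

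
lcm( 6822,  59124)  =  177372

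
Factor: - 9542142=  - 2^1*3^2 * 19^1*27901^1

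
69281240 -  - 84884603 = 154165843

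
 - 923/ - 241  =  923/241= 3.83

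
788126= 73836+714290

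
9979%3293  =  100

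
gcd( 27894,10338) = 6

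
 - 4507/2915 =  - 4507/2915 = - 1.55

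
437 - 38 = 399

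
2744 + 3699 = 6443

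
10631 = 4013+6618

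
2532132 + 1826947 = 4359079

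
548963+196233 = 745196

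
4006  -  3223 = 783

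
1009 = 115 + 894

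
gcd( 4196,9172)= 4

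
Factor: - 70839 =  - 3^2*17^1*463^1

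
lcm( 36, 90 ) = 180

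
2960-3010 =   -  50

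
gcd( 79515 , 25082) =1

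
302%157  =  145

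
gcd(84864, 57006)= 6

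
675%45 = 0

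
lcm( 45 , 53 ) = 2385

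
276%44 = 12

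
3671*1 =3671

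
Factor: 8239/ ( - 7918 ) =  - 77/74 = - 2^( -1)*7^1*11^1*37^( - 1)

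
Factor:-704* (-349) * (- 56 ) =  - 2^9* 7^1 * 11^1 * 349^1= - 13758976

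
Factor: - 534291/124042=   -939/218 = - 2^(- 1 )*3^1*109^ ( - 1 )*313^1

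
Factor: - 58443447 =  - 3^1*19481149^1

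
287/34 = 8+15/34 = 8.44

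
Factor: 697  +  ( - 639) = 2^1*29^1 = 58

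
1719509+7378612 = 9098121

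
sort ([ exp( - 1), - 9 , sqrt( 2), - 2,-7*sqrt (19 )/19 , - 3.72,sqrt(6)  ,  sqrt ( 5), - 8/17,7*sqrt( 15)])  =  [  -  9 , - 3.72, - 2,-7*sqrt(19) /19, - 8/17, exp( - 1),sqrt(  2) , sqrt(5), sqrt (6),7*sqrt( 15 )] 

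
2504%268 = 92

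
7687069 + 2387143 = 10074212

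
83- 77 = 6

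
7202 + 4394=11596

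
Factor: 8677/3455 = 5^(-1)*691^( - 1 )*8677^1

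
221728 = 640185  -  418457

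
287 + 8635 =8922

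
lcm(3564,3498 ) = 188892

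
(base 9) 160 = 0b10000111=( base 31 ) 4b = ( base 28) 4n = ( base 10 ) 135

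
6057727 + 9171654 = 15229381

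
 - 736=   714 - 1450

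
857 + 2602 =3459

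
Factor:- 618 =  - 2^1  *  3^1 * 103^1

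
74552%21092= 11276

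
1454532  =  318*4574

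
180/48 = 15/4 = 3.75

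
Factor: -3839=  -11^1*349^1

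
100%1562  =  100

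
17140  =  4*4285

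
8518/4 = 2129+1/2  =  2129.50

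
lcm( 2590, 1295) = 2590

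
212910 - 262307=  -  49397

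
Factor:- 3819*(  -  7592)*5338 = 154769160624 = 2^4*3^1*13^1*17^1*19^1*67^1*73^1*157^1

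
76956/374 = 205 + 13/17=205.76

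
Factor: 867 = 3^1*17^2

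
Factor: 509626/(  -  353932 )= - 254813/176966 =- 2^ ( - 1)*13^1 * 17^1*19^(  -  1) * 1153^1*4657^( - 1 )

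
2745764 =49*56036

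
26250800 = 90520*290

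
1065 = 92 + 973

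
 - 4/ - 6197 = 4/6197 = 0.00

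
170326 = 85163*2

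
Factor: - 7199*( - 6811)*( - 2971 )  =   - 7^2*23^1*139^1*313^1*2971^1 = - 145675227719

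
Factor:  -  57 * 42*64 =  - 2^7 * 3^2*7^1*19^1  =  - 153216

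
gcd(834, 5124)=6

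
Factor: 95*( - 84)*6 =-47880 = - 2^3*3^2 * 5^1*7^1*19^1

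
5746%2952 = 2794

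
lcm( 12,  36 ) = 36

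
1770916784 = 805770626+965146158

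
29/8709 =29/8709 = 0.00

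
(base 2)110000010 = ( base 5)3021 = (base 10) 386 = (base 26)EM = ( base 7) 1061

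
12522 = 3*4174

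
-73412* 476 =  -34944112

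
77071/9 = 77071/9= 8563.44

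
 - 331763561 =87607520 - 419371081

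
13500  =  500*27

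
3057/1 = 3057  =  3057.00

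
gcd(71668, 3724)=76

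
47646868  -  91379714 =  - 43732846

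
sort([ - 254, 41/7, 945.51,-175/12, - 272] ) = [ - 272,-254, - 175/12 , 41/7 , 945.51]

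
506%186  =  134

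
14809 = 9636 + 5173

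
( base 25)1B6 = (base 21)213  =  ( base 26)18m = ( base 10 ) 906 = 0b1110001010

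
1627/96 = 1627/96   =  16.95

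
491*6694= 3286754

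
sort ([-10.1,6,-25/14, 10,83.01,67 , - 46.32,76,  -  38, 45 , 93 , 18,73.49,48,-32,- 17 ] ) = [ - 46.32,-38,-32,- 17, - 10.1,  -  25/14, 6, 10,18,45,48, 67,73.49,  76,83.01,93]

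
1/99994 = 1/99994  =  0.00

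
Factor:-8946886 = -2^1*13^1 * 344111^1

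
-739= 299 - 1038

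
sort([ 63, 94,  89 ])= [63,89,94 ] 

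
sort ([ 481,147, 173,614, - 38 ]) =[ - 38,147, 173,481,614]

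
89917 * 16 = 1438672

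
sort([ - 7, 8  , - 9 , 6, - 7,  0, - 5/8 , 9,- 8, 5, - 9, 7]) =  [ - 9,  -  9, - 8, - 7,  -  7,  -  5/8 , 0, 5,6,7,8, 9] 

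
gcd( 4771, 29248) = 1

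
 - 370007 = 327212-697219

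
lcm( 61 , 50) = 3050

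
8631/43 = 8631/43=200.72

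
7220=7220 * 1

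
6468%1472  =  580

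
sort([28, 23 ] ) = [23,28 ]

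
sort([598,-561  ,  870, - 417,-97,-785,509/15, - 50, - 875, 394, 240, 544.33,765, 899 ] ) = [ - 875,- 785, - 561, - 417, - 97, - 50,509/15, 240,394,544.33, 598,765, 870, 899 ]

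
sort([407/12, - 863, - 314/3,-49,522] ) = [- 863,- 314/3, - 49, 407/12,522 ]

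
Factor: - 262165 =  - 5^1*52433^1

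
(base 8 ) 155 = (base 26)45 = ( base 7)214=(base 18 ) 61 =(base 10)109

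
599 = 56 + 543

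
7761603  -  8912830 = -1151227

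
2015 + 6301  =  8316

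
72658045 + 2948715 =75606760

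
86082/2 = 43041 = 43041.00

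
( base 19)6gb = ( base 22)52h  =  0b100110110001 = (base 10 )2481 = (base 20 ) 641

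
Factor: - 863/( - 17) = 17^( - 1)*863^1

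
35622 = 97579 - 61957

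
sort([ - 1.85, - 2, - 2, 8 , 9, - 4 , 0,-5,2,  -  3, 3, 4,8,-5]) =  [- 5,-5, - 4, - 3, - 2, - 2, - 1.85 , 0, 2,3,4,  8,  8,9 ] 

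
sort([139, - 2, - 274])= [ - 274, - 2, 139 ] 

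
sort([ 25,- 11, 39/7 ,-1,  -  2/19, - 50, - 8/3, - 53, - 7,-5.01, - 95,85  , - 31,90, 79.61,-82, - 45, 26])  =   [ -95, - 82,-53,-50,  -  45, - 31,-11,-7 ,-5.01,-8/3, - 1 ,-2/19, 39/7, 25,26,79.61,85 , 90 ]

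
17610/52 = 338+17/26= 338.65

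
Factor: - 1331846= -2^1*665923^1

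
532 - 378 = 154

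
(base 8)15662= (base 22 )EE6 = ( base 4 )1232302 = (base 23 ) D96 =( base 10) 7090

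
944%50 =44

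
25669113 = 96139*267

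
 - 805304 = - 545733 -259571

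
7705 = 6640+1065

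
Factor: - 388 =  - 2^2* 97^1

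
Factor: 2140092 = 2^2*3^2*59447^1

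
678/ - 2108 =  - 339/1054 = - 0.32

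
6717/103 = 65 + 22/103  =  65.21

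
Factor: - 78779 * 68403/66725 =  - 3^1*5^( - 2)  *  17^( - 1)*151^2*157^(-1 )*78779^1 = - 5388719937/66725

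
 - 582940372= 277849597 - 860789969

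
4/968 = 1/242 =0.00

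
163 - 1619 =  - 1456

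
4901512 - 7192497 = -2290985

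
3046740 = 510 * 5974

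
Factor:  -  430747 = - 430747^1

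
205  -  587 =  - 382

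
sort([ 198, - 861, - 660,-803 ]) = [ - 861,-803,-660, 198 ]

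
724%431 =293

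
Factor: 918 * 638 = 585684 = 2^2*3^3*11^1*17^1*29^1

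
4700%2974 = 1726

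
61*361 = 22021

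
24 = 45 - 21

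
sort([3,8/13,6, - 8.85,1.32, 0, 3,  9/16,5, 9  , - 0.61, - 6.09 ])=[ -8.85, - 6.09,  -  0.61,0, 9/16,8/13,1.32,3,  3,5 , 6, 9 ]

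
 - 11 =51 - 62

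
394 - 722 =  - 328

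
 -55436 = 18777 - 74213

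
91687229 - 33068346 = 58618883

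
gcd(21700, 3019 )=1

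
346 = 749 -403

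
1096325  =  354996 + 741329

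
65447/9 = 7271 + 8/9 = 7271.89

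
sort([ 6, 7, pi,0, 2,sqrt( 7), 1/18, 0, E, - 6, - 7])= [-7,- 6,0 , 0 , 1/18,2, sqrt( 7), E, pi, 6, 7]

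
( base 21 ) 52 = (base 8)153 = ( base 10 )107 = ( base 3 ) 10222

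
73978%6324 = 4414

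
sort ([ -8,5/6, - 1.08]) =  [  -  8, - 1.08, 5/6 ] 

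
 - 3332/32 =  - 833/8 = - 104.12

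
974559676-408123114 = 566436562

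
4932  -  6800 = - 1868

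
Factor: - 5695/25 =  - 5^( - 1 )*17^1 * 67^1 = - 1139/5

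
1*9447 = 9447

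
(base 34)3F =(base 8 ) 165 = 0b1110101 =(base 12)99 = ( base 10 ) 117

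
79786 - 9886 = 69900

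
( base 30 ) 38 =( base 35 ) 2S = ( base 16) 62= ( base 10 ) 98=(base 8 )142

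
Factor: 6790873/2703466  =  2^( - 1 )*23^( - 1 )*97^1*58771^( - 1)*70009^1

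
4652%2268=116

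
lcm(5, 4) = 20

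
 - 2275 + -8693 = -10968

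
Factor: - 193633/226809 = -3^ ( - 2 )*79^( -1)*607^1 = - 607/711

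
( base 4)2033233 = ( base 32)8VF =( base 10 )9199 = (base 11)6a03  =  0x23EF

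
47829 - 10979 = 36850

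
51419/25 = 51419/25 = 2056.76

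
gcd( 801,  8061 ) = 3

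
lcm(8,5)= 40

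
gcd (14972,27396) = 4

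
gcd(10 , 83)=1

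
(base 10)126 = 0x7E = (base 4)1332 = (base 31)42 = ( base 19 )6C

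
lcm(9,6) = 18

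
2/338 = 1/169 = 0.01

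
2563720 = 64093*40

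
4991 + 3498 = 8489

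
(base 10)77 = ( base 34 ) 29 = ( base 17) 49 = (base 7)140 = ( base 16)4D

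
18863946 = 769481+18094465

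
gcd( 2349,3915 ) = 783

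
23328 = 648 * 36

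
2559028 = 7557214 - 4998186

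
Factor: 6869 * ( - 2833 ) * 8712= -169534448424 = - 2^3 * 3^2  *11^2*2833^1*6869^1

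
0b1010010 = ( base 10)82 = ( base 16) 52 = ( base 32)2I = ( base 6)214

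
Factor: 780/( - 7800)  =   - 1/10 = - 2^(-1 ) * 5^( - 1 ) 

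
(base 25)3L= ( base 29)39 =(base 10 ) 96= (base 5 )341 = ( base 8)140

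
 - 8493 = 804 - 9297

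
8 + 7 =15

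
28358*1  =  28358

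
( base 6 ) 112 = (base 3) 1122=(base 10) 44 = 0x2c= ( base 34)1A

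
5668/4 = 1417 = 1417.00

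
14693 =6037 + 8656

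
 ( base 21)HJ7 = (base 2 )1111011011111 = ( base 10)7903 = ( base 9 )11751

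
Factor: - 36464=-2^4*43^1 * 53^1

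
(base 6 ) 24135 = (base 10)3515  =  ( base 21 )7K8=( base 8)6673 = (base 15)1095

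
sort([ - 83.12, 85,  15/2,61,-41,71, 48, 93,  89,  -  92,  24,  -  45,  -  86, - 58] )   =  [-92, -86,  -  83.12, - 58,-45, - 41,15/2,24,48,  61, 71,85, 89 , 93]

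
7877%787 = 7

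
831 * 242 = 201102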